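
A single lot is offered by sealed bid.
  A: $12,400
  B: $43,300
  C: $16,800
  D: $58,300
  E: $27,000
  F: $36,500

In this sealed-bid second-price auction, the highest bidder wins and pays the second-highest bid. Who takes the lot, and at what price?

D pays $43,300

Sealed-bid second-price auction: the highest bidder wins and pays the second-highest bid.
Bids ranked: 58,300 (D) > 43,300 (B) > 36,500 (F) > 27,000 (E) > 16,800 (C) > 12,400 (A)
D wins with the highest bid; price is set by the runner-up at $43,300.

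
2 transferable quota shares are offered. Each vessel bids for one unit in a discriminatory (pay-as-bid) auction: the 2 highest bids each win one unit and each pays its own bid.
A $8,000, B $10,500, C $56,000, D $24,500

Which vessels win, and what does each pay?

C $56,000, D $24,500

Sorting: 56,000 (C), 24,500 (D), 10,500 (B), 8,000 (A)
Top 2: C, D.
Each winner pays its own bid: C $56,000, D $24,500.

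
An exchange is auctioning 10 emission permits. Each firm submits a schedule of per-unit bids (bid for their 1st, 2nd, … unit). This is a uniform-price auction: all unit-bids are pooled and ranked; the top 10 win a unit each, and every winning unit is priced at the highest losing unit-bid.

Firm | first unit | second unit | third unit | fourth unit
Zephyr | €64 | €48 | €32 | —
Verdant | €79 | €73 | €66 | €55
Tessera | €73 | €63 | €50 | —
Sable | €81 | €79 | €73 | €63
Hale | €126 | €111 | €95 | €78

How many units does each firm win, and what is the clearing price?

Hale 4, Sable 3, Tessera 1, Verdant 2; clearing price €66

Pooled unit-bids ranked (top 10): 126 (Hale-1), 111 (Hale-2), 95 (Hale-3), 81 (Sable-1), 79 (Verdant-1), 79 (Sable-2), 78 (Hale-4), 73 (Verdant-2), 73 (Tessera-1), 73 (Sable-3)
The (k+1)-th unit-bid is €66.
Allocation: Hale 4, Sable 3, Tessera 1, Verdant 2.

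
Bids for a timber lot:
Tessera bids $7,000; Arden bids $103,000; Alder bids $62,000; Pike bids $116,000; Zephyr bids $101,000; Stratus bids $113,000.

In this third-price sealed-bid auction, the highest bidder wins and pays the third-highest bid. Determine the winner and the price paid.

Pike pays $103,000

Rule: the highest bidder wins and pays the third-highest bid.
Bids in order: 116,000 (Pike) > 113,000 (Stratus) > 103,000 (Arden) > 101,000 (Zephyr) > 62,000 (Alder) > 7,000 (Tessera)
Pike is highest; pays the third-highest bid, $103,000.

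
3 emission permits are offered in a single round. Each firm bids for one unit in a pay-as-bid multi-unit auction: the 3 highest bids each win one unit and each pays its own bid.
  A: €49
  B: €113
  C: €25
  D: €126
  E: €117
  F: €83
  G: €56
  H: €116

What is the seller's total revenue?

Total revenue: €359

Sorting: 126 (D), 117 (E), 116 (H), 113 (B), 83 (F), …
Winners (3 units): D, E, H.
Total revenue = 126 + 117 + 116 = €359.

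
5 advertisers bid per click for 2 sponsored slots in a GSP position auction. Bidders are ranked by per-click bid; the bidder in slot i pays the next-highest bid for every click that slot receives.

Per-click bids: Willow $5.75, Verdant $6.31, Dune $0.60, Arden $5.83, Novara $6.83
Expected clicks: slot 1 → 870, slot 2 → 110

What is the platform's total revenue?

Sorting advertisers: $6.83 (Novara) > $6.31 (Verdant) > $5.83 (Arden) > …
Slot 1: Novara pays $6.31 × 870 = $5489.70
Slot 2: Verdant pays $5.83 × 110 = $641.30
Total = $6131.00

Total revenue: $6131.00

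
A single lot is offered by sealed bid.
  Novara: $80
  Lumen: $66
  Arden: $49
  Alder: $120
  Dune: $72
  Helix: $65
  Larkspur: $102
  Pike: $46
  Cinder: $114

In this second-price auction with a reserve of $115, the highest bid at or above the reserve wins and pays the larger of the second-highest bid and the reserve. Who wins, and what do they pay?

Alder pays $115

Bids in order: 120 (Alder) > 114 (Cinder) > 102 (Larkspur) > 80 (Novara) > 72 (Dune) > 66 (Lumen) > …
Highest eligible bid: Alder at $120.
max(second-highest $114, reserve $115) = $115.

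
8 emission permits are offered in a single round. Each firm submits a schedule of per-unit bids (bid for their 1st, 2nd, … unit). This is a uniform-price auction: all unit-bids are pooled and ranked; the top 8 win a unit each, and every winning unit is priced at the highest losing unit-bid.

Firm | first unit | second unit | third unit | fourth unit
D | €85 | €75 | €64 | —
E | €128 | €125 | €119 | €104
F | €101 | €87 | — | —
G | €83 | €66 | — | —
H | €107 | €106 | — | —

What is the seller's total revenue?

All unit-bids, highest first — top 8: 128 (E-1), 125 (E-2), 119 (E-3), 107 (H-1), 106 (H-2), 104 (E-4), 101 (F-1), 87 (F-2)
Highest rejected unit-bid = €85.
Allocation: E 4, F 2, H 2. Every unit priced at €85.
Revenue = 8 × 85 = €680.

Total revenue: €680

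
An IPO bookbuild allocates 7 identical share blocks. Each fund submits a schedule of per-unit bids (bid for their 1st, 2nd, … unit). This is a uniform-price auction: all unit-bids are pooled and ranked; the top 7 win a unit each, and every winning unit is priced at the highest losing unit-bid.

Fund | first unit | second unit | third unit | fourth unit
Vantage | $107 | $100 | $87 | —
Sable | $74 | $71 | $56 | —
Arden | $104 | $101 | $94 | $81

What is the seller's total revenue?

Merging the schedules and taking the best 7: 107 (Vantage-1), 104 (Arden-1), 101 (Arden-2), 100 (Vantage-2), 94 (Arden-3), 87 (Vantage-3), 81 (Arden-4)
Highest rejected unit-bid = $74.
Allocation: Arden 4, Vantage 3. Every unit priced at $74.
Revenue = 7 × 74 = $518.

Total revenue: $518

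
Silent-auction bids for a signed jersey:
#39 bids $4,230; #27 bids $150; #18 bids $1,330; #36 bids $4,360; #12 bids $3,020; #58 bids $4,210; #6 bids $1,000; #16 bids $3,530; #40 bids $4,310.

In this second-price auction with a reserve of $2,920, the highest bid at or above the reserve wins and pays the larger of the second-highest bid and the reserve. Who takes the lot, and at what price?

#36 pays $4,310

Bids in order: 4,360 (#36) > 4,310 (#40) > 4,230 (#39) > 4,210 (#58) > 3,530 (#16) > 3,020 (#12) > …
Highest eligible bid: #36 at $4,360.
max(second-highest $4,310, reserve $2,920) = $4,310; the reserve does not bind.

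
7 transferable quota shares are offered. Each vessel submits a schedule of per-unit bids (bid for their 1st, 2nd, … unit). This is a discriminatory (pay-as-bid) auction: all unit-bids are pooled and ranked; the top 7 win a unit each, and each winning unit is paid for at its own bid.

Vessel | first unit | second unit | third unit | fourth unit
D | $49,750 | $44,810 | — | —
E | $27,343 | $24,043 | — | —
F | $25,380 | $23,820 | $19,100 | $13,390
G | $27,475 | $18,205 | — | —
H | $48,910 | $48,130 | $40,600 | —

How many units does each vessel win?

Merging the schedules and taking the best 7: 49,750 (D-1), 48,910 (H-1), 48,130 (H-2), 44,810 (D-2), 40,600 (H-3), 27,475 (G-1), 27,343 (E-1)
Next rejected bid: $25,380 (not a price — pay-as-bid).
Allocation: D 2, E 1, G 1, H 3.

D 2, E 1, G 1, H 3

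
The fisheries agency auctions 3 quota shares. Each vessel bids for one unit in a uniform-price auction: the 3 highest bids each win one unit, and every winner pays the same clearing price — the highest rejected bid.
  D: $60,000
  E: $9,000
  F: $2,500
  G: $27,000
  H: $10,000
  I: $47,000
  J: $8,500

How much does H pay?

H pays $0

Ordering the bids: 60,000 (D), 47,000 (I), 27,000 (G), 10,000 (H), 9,000 (E), …
Top 3: D, I, G.
First losing bid is H's $10,000, which sets the uniform price.
H does not win → pays $0.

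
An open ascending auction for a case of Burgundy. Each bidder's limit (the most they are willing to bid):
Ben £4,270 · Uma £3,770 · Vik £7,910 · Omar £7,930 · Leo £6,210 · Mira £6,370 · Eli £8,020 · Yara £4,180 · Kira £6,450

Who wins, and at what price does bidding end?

Limits ranked: 8,020 (Eli) > 7,930 (Omar) > 7,910 (Vik) > 6,450 (Kira) > 6,370 (Mira) > 6,210 (Leo) > …
Omar is the last rival to drop out, at £7,930; Eli remains and wins at that price.

Eli wins at £7,930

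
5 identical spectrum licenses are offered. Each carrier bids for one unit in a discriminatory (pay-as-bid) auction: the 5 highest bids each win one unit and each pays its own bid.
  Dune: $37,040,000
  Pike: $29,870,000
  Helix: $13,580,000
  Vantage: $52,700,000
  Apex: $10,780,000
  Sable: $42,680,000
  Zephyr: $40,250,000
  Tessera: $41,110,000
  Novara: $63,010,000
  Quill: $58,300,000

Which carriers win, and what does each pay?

Novara $63,010,000, Quill $58,300,000, Vantage $52,700,000, Sable $42,680,000, Tessera $41,110,000

Ordering the bids: 63,010,000 (Novara), 58,300,000 (Quill), 52,700,000 (Vantage), 42,680,000 (Sable), 41,110,000 (Tessera), 40,250,000 (Zephyr), 37,040,000 (Dune), …
The 5 highest are Novara, Quill, Vantage, Sable, Tessera.
Each winner pays its own bid: Novara $63,010,000, Quill $58,300,000, Vantage $52,700,000, Sable $42,680,000, Tessera $41,110,000.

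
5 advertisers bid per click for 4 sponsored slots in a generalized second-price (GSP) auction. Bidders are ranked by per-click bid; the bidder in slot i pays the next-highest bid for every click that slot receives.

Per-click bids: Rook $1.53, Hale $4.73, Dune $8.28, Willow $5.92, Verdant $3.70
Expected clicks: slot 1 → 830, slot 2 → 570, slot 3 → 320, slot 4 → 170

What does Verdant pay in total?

Ranked by bid: $8.28 (Dune) > $5.92 (Willow) > $4.73 (Hale) > $3.70 (Verdant) > $1.53 (Rook)
Verdant holds slot 4 → pays next bid $1.53 × 170 clicks = $260.10.

Verdant pays $260.10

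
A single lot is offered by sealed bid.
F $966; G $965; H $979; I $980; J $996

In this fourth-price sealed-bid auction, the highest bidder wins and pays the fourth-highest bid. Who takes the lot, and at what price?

Bids in order: 996 (J) > 980 (I) > 979 (H) > 966 (F) > 965 (G)
J is highest; pays the fourth-highest bid, $966.

J pays $966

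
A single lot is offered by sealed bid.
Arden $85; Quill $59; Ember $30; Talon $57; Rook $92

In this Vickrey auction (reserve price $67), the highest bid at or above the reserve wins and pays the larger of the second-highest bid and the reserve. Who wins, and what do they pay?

Bids in order: 92 (Rook) > 85 (Arden) > 59 (Quill) > 57 (Talon) > 30 (Ember)
Rook has the top bid at or above the reserve ($92).
Second-highest bid $85 exceeds the reserve $67 → payment $85.

Rook pays $85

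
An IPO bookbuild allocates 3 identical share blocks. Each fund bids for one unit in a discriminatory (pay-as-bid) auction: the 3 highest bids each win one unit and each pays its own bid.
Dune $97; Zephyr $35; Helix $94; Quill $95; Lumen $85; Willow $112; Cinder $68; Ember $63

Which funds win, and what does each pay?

Willow $112, Dune $97, Quill $95

Bids ranked high→low: 112 (Willow), 97 (Dune), 95 (Quill), 94 (Helix), 85 (Lumen), …
Top 3: Willow, Dune, Quill.
Each winner pays its own bid: Willow $112, Dune $97, Quill $95.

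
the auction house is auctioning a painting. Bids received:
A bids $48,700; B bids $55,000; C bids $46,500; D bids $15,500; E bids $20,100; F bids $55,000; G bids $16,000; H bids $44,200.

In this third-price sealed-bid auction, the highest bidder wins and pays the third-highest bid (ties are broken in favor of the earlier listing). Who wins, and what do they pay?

B pays $48,700

Rule: the highest bidder wins and pays the third-highest bid.
Bids in order: 55,000 (B) > 55,000 (F) > 48,700 (A) > 46,500 (C) > 44,200 (H) > 20,100 (E) > …
Tie at $55,000 → B wins by tie-break.
B wins; payment is bid #3 in the ranking = $48,700.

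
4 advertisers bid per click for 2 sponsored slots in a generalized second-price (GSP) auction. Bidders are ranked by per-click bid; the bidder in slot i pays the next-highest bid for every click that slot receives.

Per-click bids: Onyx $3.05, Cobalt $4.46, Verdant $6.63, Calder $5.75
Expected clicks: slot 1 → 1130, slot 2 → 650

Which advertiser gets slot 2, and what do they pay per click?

Calder; $4.46 per click

Per-click bids in order: $6.63 (Verdant) > $5.75 (Calder) > $4.46 (Cobalt) > …
Slot 2 goes to the second-ranked bidder, Calder, who pays the next bid down: $4.46/click.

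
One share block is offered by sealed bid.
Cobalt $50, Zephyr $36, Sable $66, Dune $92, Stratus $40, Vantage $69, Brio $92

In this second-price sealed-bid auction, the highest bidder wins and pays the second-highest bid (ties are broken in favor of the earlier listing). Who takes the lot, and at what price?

Bids ranked: 92 (Dune) > 92 (Brio) > 69 (Vantage) > 66 (Sable) > 50 (Cobalt) > 40 (Stratus) > …
Dune and Brio tie at $92; tie-break gives it to Dune.
Dune is highest; pays the second-highest bid, $92.

Dune pays $92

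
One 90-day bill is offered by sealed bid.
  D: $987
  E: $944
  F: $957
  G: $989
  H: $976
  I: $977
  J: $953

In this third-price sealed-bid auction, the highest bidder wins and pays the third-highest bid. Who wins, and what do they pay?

Bids in order: 989 (G) > 987 (D) > 977 (I) > 976 (H) > 957 (F) > 953 (J) > …
G is highest; pays the third-highest bid, $977.

G pays $977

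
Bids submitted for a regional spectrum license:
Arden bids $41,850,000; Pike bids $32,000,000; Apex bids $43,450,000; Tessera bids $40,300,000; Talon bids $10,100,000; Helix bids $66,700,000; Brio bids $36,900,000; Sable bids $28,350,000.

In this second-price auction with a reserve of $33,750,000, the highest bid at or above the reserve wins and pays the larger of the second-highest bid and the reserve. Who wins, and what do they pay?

Helix pays $43,450,000

Sorting bids: 66,700,000 (Helix) > 43,450,000 (Apex) > 41,850,000 (Arden) > 40,300,000 (Tessera) > 36,900,000 (Brio) > 32,000,000 (Pike) > …
Helix has the top bid at or above the reserve ($66,700,000).
Second-highest bid $43,450,000 exceeds the reserve $33,750,000 → payment $43,450,000.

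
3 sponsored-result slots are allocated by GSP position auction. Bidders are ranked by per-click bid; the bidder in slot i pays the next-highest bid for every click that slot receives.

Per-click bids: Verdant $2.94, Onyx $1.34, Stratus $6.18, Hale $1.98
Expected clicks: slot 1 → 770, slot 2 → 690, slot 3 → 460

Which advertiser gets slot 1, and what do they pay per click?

Sorting advertisers: $6.18 (Stratus) > $2.94 (Verdant) > $1.98 (Hale) > $1.34 (Onyx)
Slot 1 goes to the first-ranked bidder, Stratus, who pays the next bid down: $2.94/click.

Stratus; $2.94 per click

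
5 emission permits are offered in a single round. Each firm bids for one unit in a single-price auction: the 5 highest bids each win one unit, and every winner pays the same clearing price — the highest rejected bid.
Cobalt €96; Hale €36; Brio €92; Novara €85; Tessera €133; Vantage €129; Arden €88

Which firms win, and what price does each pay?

Ordering the bids: 133 (Tessera), 129 (Vantage), 96 (Cobalt), 92 (Brio), 88 (Arden), 85 (Novara), 36 (Hale)
Winners (5 units): Tessera, Vantage, Cobalt, Brio, Arden.
First losing bid is Novara's €85, which sets the uniform price.

Tessera, Vantage, Cobalt, Brio, Arden; each pays €85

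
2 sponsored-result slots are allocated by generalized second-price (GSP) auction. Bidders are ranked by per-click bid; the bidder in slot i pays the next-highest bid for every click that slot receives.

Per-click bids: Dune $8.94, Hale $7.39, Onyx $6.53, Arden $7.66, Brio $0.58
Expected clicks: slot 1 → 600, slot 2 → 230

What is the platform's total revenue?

Ranked by bid: $8.94 (Dune) > $7.66 (Arden) > $7.39 (Hale) > …
Slot 1: Dune pays $7.66 × 600 = $4596.00
Slot 2: Arden pays $7.39 × 230 = $1699.70
Total = $6295.70

Total revenue: $6295.70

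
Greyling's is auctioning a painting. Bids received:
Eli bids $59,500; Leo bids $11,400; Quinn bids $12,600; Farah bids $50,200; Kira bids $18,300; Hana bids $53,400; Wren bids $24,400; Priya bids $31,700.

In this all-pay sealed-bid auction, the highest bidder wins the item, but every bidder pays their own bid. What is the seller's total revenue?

Total revenue: $261,500

Bids ranked: 59,500 (Eli) > 53,400 (Hana) > 50,200 (Farah) > 31,700 (Priya) > 24,400 (Wren) > 18,300 (Kira) > …
Every bidder forfeits their bid regardless of winning.
Revenue = 59,500 + 11,400 + 12,600 + 50,200 + 18,300 + 53,400 + 24,400 + 31,700 = $261,500.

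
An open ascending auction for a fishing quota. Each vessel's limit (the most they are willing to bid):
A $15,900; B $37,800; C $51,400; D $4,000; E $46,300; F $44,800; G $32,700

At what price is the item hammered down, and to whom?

C wins at $46,300

Rule: the price rises until one bidder remains; the winner pays the price at which the last rival dropped out.
Limits in order: 51,400 (C) > 46,300 (E) > 44,800 (F) > 37,800 (B) > 32,700 (G) > 15,900 (A) > …
Once the price passes $46,300, only C is left; the hammer falls at E's limit of $46,300.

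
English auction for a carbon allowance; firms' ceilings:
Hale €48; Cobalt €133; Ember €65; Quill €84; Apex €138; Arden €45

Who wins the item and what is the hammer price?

Apex wins at €133

Ascending (English) auction: the price rises until one bidder remains; the winner pays the price at which the last rival dropped out.
Limits ranked: 138 (Apex) > 133 (Cobalt) > 84 (Quill) > 65 (Ember) > 48 (Hale) > 45 (Arden)
Cobalt is the last rival to drop out, at €133; Apex remains and wins at that price.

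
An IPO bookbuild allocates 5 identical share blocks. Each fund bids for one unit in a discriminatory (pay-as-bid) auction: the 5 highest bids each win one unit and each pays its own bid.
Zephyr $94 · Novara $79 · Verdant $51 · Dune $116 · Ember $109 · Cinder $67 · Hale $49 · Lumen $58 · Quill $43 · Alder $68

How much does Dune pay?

Dune pays $116

Bids ranked high→low: 116 (Dune), 109 (Ember), 94 (Zephyr), 79 (Novara), 68 (Alder), 67 (Cinder), 58 (Lumen), …
Winners (5 units): Dune, Ember, Zephyr, Novara, Alder.
Dune wins → own bid $116.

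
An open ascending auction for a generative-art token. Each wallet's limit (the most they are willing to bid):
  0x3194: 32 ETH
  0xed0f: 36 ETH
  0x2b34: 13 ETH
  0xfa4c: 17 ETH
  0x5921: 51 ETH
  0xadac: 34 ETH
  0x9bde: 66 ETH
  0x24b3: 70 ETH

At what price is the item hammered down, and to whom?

0x24b3 wins at 66 ETH

Limits ranked: 70 (0x24b3) > 66 (0x9bde) > 51 (0x5921) > 36 (0xed0f) > 34 (0xadac) > 32 (0x3194) > …
0x9bde is the last rival to drop out, at 66 ETH; 0x24b3 remains and wins at that price.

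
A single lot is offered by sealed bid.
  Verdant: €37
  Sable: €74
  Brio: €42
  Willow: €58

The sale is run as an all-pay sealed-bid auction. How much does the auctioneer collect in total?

Bids ranked: 74 (Sable) > 58 (Willow) > 42 (Brio) > 37 (Verdant)
Sable wins with the top bid; all bids are sunk regardless.
Every bidder forfeits their bid regardless of winning.
Revenue = 37 + 74 + 42 + 58 = €211.

Total revenue: €211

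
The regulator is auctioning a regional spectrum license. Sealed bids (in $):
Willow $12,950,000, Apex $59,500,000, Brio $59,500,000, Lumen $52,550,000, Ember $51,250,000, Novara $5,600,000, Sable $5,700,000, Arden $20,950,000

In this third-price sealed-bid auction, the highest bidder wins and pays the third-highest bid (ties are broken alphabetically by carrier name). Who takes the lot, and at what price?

Apex pays $52,550,000

Bids in order: 59,500,000 (Apex) > 59,500,000 (Brio) > 52,550,000 (Lumen) > 51,250,000 (Ember) > 20,950,000 (Arden) > 12,950,000 (Willow) > …
Apex and Brio tie at $59,500,000; tie-break gives it to Apex.
Apex wins; payment is bid #3 in the ranking = $52,550,000.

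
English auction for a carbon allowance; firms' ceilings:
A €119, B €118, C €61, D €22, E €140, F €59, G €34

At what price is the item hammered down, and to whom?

Sorting limits: 140 (E) > 119 (A) > 118 (B) > 61 (C) > 59 (F) > 34 (G) > …
Once the price passes €119, only E is left; the hammer falls at A's limit of €119.

E wins at €119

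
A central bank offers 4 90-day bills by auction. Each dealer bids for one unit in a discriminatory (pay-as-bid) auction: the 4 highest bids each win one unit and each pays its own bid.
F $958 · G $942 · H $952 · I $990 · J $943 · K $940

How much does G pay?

G pays $0

Bids ranked high→low: 990 (I), 958 (F), 952 (H), 943 (J), 942 (G), 940 (K)
Winners (4 units): I, F, H, J.
G does not win → $0.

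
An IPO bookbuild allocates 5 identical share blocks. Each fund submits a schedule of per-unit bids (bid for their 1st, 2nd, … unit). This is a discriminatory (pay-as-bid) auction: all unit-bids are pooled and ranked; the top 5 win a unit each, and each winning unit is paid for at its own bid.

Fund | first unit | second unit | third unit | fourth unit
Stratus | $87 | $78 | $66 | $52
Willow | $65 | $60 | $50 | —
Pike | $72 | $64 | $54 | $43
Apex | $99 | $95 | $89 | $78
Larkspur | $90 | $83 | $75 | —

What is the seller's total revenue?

Merging the schedules and taking the best 5: 99 (Apex-1), 95 (Apex-2), 90 (Larkspur-1), 89 (Apex-3), 87 (Stratus-1)
Next rejected bid: $83 (not a price — pay-as-bid).
Each winning unit pays its own bid.
Revenue = 99 + 95 + 90 + 89 + 87 = $460.

Total revenue: $460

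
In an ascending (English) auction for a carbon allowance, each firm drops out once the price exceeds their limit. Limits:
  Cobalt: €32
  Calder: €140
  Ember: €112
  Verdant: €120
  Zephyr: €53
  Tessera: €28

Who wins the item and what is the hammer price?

Calder wins at €120

Open ascending-bid auction: the price rises until one bidder remains; the winner pays the price at which the last rival dropped out.
Limits ranked: 140 (Calder) > 120 (Verdant) > 112 (Ember) > 53 (Zephyr) > 32 (Cobalt) > 28 (Tessera)
Verdant is the last rival to drop out, at €120; Calder remains and wins at that price.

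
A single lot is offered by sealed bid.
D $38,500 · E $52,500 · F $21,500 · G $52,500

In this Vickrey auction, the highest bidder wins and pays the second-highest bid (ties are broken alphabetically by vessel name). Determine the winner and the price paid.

Rule: the highest bidder wins and pays the second-highest bid.
Bids ranked: 52,500 (E) > 52,500 (G) > 38,500 (D) > 21,500 (F)
E and G tie at $52,500; tie-break gives it to E.
Second-price: E pays G's bid of $52,500.

E pays $52,500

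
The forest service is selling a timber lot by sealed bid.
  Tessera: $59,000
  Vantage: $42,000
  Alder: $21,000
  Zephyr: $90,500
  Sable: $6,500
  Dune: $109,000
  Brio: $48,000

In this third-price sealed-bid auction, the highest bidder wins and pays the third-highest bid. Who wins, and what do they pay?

Bids in order: 109,000 (Dune) > 90,500 (Zephyr) > 59,000 (Tessera) > 48,000 (Brio) > 42,000 (Vantage) > 21,000 (Alder) > …
Dune is highest; pays the third-highest bid, $59,000.

Dune pays $59,000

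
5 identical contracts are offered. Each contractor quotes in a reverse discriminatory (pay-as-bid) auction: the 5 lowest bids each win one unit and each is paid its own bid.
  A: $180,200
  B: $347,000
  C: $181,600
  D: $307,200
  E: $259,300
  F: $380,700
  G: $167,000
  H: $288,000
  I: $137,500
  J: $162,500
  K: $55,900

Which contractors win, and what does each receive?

Bids ranked low→high: 55,900 (K), 137,500 (I), 162,500 (J), 167,000 (G), 180,200 (A), 181,600 (C), 259,300 (E), …
The 5 lowest are K, I, J, G, A.
Each winner is paid its own bid: K $55,900, I $137,500, J $162,500, G $167,000, A $180,200.

K $55,900, I $137,500, J $162,500, G $167,000, A $180,200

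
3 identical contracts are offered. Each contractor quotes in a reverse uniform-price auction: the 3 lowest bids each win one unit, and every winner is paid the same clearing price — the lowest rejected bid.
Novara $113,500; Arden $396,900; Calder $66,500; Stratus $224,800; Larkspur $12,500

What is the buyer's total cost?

Ordering the bids: 12,500 (Larkspur), 66,500 (Calder), 113,500 (Novara), 224,800 (Stratus), 396,900 (Arden)
Lowest 3: Larkspur, Calder, Novara.
Clearing price = lowest rejected bid = $224,800.
Total cost = 3 × $224,800 = $674,400.

Total cost: $674,400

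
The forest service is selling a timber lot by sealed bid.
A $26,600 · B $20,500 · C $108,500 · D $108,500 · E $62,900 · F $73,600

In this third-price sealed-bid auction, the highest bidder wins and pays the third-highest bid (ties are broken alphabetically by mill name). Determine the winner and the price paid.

C pays $73,600

Sorting bids: 108,500 (C) > 108,500 (D) > 73,600 (F) > 62,900 (E) > 26,600 (A) > 20,500 (B)
Tie at $108,500 → C wins by tie-break.
C is highest; pays the third-highest bid, $73,600.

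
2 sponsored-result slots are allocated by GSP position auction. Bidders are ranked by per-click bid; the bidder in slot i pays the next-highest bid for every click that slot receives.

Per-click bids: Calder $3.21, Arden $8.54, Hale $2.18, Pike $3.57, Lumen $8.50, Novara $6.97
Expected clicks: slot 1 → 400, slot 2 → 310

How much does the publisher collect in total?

Sorting advertisers: $8.54 (Arden) > $8.50 (Lumen) > $6.97 (Novara) > …
Slot 1: Arden pays $8.50 × 400 = $3400.00
Slot 2: Lumen pays $6.97 × 310 = $2160.70
Total = $5560.70

Total revenue: $5560.70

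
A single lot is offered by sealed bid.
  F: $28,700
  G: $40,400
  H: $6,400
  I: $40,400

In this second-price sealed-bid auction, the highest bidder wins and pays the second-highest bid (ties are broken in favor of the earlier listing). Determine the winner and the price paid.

G pays $40,400

Sorting bids: 40,400 (G) > 40,400 (I) > 28,700 (F) > 6,400 (H)
G and I tie at $40,400; tie-break gives it to G.
G is highest; pays the second-highest bid, $40,400.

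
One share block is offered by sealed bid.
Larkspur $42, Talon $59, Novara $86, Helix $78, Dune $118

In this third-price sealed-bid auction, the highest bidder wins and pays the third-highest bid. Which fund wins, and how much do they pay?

Dune pays $78

Bids ranked: 118 (Dune) > 86 (Novara) > 78 (Helix) > 59 (Talon) > 42 (Larkspur)
Dune is highest; pays the third-highest bid, $78.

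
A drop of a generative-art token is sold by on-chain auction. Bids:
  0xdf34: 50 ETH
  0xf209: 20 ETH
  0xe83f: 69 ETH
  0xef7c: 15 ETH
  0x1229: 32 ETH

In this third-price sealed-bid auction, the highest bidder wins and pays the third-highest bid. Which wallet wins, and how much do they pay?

0xe83f pays 32 ETH

Bids in order: 69 (0xe83f) > 50 (0xdf34) > 32 (0x1229) > 20 (0xf209) > 15 (0xef7c)
0xe83f is highest; pays the third-highest bid, 32 ETH.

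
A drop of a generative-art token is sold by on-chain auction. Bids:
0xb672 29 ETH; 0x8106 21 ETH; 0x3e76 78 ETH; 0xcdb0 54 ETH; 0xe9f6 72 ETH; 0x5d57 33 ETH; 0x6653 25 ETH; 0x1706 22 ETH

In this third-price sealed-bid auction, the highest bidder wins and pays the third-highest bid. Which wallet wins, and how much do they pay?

0x3e76 pays 54 ETH

Rule: the highest bidder wins and pays the third-highest bid.
Bids ranked: 78 (0x3e76) > 72 (0xe9f6) > 54 (0xcdb0) > 33 (0x5d57) > 29 (0xb672) > 25 (0x6653) > …
0x3e76 is highest; pays the third-highest bid, 54 ETH.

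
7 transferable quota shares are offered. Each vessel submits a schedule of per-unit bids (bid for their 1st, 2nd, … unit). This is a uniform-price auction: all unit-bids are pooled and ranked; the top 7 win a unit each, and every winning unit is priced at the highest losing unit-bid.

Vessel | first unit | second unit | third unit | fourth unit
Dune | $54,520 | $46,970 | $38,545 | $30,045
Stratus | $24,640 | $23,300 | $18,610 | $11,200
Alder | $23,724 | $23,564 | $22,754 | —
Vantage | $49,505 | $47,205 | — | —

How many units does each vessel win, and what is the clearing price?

All unit-bids, highest first — top 7: 54,520 (Dune-1), 49,505 (Vantage-1), 47,205 (Vantage-2), 46,970 (Dune-2), 38,545 (Dune-3), 30,045 (Dune-4), 24,640 (Stratus-1)
First bid not allocated: $23,724.
Allocation: Dune 4, Stratus 1, Vantage 2.

Dune 4, Stratus 1, Vantage 2; clearing price $23,724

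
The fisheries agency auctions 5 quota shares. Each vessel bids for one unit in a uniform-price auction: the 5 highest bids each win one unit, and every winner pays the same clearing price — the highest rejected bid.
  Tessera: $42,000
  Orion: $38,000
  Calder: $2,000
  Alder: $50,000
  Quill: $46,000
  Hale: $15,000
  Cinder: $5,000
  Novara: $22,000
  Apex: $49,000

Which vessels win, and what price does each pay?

Alder, Apex, Quill, Tessera, Orion; each pays $22,000

Sorting: 50,000 (Alder), 49,000 (Apex), 46,000 (Quill), 42,000 (Tessera), 38,000 (Orion), 22,000 (Novara), 15,000 (Hale), …
Winners (5 units): Alder, Apex, Quill, Tessera, Orion.
Clearing price = highest rejected bid = $22,000.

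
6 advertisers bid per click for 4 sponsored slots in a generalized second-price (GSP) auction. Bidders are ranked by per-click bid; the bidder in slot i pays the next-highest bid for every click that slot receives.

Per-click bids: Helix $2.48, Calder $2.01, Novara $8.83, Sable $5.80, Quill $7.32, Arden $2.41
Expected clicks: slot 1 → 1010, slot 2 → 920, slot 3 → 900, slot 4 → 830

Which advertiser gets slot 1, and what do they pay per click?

Novara; $7.32 per click

Sorting advertisers: $8.83 (Novara) > $7.32 (Quill) > $5.80 (Sable) > $2.48 (Helix) > $2.41 (Arden) > …
Slot 1 goes to the first-ranked bidder, Novara, who pays the next bid down: $7.32/click.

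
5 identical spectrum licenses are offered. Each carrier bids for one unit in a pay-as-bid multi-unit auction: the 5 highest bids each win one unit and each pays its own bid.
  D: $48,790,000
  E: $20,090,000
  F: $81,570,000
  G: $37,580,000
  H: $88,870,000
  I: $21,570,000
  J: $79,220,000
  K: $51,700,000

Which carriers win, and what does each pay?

H $88,870,000, F $81,570,000, J $79,220,000, K $51,700,000, D $48,790,000

Sorting: 88,870,000 (H), 81,570,000 (F), 79,220,000 (J), 51,700,000 (K), 48,790,000 (D), 37,580,000 (G), 21,570,000 (I), …
Top 5: H, F, J, K, D.
Each winner pays its own bid: H $88,870,000, F $81,570,000, J $79,220,000, K $51,700,000, D $48,790,000.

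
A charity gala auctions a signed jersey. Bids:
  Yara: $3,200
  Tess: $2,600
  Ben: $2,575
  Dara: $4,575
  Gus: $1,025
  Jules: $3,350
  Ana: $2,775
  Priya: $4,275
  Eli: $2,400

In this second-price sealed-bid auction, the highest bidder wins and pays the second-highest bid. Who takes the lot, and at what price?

Dara pays $4,275

Sorting bids: 4,575 (Dara) > 4,275 (Priya) > 3,350 (Jules) > 3,200 (Yara) > 2,775 (Ana) > 2,600 (Tess) > …
Dara wins with the highest bid; price is set by the runner-up at $4,275.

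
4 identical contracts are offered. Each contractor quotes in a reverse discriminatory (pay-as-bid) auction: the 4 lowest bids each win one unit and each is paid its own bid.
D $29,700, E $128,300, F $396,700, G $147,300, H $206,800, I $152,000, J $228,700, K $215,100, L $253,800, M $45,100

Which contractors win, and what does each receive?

D $29,700, M $45,100, E $128,300, G $147,300

Ordering the bids: 29,700 (D), 45,100 (M), 128,300 (E), 147,300 (G), 152,000 (I), 206,800 (H), …
Winners (4 units): D, M, E, G.
Each winner is paid its own bid: D $29,700, M $45,100, E $128,300, G $147,300.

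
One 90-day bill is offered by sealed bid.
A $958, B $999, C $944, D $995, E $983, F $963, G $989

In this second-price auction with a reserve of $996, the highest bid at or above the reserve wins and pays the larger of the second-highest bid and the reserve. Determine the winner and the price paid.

Bids in order: 999 (B) > 995 (D) > 989 (G) > 983 (E) > 963 (F) > 958 (A) > …
B has the top bid at or above the reserve ($999).
Second-highest bid $995 is below the reserve $996, so the reserve binds → payment $996.

B pays $996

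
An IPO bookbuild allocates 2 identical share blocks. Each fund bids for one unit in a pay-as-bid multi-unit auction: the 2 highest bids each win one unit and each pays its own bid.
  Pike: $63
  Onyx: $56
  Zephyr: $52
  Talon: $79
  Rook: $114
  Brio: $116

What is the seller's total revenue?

Total revenue: $230

Sorting: 116 (Brio), 114 (Rook), 79 (Talon), 63 (Pike), …
The 2 highest are Brio, Rook.
Total revenue = 116 + 114 = $230.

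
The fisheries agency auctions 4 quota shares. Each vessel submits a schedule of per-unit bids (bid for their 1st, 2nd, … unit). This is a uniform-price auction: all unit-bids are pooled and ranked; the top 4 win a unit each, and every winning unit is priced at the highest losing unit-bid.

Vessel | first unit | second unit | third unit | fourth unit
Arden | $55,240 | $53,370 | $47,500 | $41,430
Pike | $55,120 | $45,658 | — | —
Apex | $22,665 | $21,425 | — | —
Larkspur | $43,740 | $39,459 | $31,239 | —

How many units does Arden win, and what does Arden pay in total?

Arden: 3 units, pays $136,974

Merging the schedules and taking the best 4: 55,240 (Arden-1), 55,120 (Pike-1), 53,370 (Arden-2), 47,500 (Arden-3)
The (k+1)-th unit-bid is $45,658.
Arden wins 3 unit(s) at $45,658 each.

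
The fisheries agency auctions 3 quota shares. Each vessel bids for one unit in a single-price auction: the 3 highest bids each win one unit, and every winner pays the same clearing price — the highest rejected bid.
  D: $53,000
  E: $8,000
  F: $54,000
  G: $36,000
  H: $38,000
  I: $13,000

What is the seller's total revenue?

Ordering the bids: 54,000 (F), 53,000 (D), 38,000 (H), 36,000 (G), 13,000 (I), …
Top 3: F, D, H.
First losing bid is G's $36,000, which sets the uniform price.
Total revenue = 3 × $36,000 = $108,000.

Total revenue: $108,000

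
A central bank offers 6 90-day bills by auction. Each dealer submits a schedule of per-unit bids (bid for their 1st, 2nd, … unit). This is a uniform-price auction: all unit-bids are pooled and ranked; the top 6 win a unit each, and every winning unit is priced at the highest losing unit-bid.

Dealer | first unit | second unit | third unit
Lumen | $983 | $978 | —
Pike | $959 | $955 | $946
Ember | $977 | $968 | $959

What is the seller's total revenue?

Pooled unit-bids ranked (top 6): 983 (Lumen-1), 978 (Lumen-2), 977 (Ember-1), 968 (Ember-2), 959 (Pike-1), 959 (Ember-3)
First bid not allocated: $955.
Allocation: Ember 3, Lumen 2, Pike 1. Every unit priced at $955.
Revenue = 6 × 955 = $5,730.

Total revenue: $5,730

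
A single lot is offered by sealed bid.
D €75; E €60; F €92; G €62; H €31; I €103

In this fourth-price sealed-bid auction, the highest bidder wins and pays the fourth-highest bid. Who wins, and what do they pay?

Bids ranked: 103 (I) > 92 (F) > 75 (D) > 62 (G) > 60 (E) > 31 (H)
I wins; payment is bid #4 in the ranking = €62.

I pays €62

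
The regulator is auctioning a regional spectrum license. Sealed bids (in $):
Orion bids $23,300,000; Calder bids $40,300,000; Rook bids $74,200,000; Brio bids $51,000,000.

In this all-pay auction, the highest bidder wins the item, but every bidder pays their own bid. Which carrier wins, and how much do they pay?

Rule: the highest bidder wins the item, but every bidder pays their own bid.
Sorting bids: 74,200,000 (Rook) > 51,000,000 (Brio) > 40,300,000 (Calder) > 23,300,000 (Orion)
Rook is highest and takes the item; every bidder forfeits their bid.

Rook pays $74,200,000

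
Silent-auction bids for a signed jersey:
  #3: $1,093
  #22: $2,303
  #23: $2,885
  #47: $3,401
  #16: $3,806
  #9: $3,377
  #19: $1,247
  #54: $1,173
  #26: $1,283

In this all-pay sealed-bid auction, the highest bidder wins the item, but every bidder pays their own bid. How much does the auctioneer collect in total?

Sorting bids: 3,806 (#16) > 3,401 (#47) > 3,377 (#9) > 2,885 (#23) > 2,303 (#22) > 1,283 (#26) > …
#16 wins with the top bid; all bids are sunk regardless.
Every bidder forfeits their bid regardless of winning.
Revenue = 1,093 + 2,303 + 2,885 + 3,401 + 3,806 + 3,377 + 1,247 + 1,173 + 1,283 = $20,568.

Total revenue: $20,568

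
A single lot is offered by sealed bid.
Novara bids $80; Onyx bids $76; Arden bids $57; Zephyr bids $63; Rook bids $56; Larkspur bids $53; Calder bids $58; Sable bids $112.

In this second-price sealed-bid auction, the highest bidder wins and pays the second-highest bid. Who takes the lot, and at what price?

Second-price sealed-bid auction: the highest bidder wins and pays the second-highest bid.
Bids in order: 112 (Sable) > 80 (Novara) > 76 (Onyx) > 63 (Zephyr) > 58 (Calder) > 57 (Arden) > …
Sable is highest; pays the second-highest bid, $80.

Sable pays $80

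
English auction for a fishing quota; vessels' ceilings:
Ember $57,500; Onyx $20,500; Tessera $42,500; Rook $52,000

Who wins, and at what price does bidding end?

Rule: the price rises until one bidder remains; the winner pays the price at which the last rival dropped out.
Limits ranked: 57,500 (Ember) > 52,000 (Rook) > 42,500 (Tessera) > 20,500 (Onyx)
Once the price passes $52,000, only Ember is left; the hammer falls at Rook's limit of $52,000.

Ember wins at $52,000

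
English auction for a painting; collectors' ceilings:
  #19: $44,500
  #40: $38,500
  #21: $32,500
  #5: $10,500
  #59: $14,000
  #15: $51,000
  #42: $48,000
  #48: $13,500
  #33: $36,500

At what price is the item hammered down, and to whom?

#15 wins at $48,000

Open ascending-bid auction: the price rises until one bidder remains; the winner pays the price at which the last rival dropped out.
Limits in order: 51,000 (#15) > 48,000 (#42) > 44,500 (#19) > 38,500 (#40) > 36,500 (#33) > 32,500 (#21) > …
Bidding ends when #42 exits at $48,000; #15 takes it.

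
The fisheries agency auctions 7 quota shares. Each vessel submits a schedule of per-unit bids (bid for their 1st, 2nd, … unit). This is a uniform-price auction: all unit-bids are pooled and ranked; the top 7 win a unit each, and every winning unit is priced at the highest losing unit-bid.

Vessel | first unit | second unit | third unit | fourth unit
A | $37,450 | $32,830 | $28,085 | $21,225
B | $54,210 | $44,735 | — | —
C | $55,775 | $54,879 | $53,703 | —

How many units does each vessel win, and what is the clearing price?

All unit-bids, highest first — top 7: 55,775 (C-1), 54,879 (C-2), 54,210 (B-1), 53,703 (C-3), 44,735 (B-2), 37,450 (A-1), 32,830 (A-2)
First bid not allocated: $28,085.
Allocation: A 2, B 2, C 3.

A 2, B 2, C 3; clearing price $28,085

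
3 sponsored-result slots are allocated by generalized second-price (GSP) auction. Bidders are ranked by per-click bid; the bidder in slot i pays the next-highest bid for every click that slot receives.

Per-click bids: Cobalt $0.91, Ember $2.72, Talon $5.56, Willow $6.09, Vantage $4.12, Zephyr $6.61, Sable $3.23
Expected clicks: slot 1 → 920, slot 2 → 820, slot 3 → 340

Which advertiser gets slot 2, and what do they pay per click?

Willow; $5.56 per click

Per-click bids in order: $6.61 (Zephyr) > $6.09 (Willow) > $5.56 (Talon) > $4.12 (Vantage) > …
Slot 2 goes to the second-ranked bidder, Willow, who pays the next bid down: $5.56/click.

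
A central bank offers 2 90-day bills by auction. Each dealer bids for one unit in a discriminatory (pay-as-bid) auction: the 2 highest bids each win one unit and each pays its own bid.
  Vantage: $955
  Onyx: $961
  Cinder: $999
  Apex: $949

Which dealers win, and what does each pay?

Cinder $999, Onyx $961

Ordering the bids: 999 (Cinder), 961 (Onyx), 955 (Vantage), 949 (Apex)
Winners (2 units): Cinder, Onyx.
Each winner pays its own bid: Cinder $999, Onyx $961.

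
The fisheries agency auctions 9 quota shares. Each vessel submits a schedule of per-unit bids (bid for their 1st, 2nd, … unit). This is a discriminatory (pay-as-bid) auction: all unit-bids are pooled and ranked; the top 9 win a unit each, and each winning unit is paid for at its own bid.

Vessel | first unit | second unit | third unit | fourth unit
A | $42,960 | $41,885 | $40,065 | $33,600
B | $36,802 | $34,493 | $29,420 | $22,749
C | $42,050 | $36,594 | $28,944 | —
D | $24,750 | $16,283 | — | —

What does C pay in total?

Merging the schedules and taking the best 9: 42,960 (A-1), 42,050 (C-1), 41,885 (A-2), 40,065 (A-3), 36,802 (B-1), 36,594 (C-2), 34,493 (B-2), 33,600 (A-4), 29,420 (B-3)
Next rejected bid: $28,944 (not a price — pay-as-bid).
C's winning unit-bids: 42,050 + 36,594 = $78,644.

C pays $78,644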